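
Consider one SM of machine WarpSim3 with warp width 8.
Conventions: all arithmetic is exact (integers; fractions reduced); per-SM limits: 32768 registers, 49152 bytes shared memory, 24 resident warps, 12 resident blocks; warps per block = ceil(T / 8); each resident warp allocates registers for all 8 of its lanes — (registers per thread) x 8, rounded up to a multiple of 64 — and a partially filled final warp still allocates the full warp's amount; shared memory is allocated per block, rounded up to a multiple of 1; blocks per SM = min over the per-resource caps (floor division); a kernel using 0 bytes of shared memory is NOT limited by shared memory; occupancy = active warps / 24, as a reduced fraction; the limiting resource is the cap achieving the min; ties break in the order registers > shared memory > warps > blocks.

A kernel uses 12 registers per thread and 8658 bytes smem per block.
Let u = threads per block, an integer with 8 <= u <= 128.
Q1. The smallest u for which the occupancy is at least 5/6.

Answer: u = 25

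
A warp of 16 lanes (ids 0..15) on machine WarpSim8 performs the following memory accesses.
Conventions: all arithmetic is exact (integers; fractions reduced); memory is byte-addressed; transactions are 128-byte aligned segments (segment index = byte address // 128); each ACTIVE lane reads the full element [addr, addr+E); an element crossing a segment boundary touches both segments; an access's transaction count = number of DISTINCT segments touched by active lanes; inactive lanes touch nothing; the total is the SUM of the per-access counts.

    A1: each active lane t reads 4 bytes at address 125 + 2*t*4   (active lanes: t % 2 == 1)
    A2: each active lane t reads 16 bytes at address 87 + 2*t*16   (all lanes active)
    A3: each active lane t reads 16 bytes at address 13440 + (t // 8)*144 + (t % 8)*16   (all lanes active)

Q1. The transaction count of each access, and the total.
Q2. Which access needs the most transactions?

A1: 1 transaction
A2: 5 transactions
A3: 3 transactions

Answer: 1,5,3; total 9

Answer: A2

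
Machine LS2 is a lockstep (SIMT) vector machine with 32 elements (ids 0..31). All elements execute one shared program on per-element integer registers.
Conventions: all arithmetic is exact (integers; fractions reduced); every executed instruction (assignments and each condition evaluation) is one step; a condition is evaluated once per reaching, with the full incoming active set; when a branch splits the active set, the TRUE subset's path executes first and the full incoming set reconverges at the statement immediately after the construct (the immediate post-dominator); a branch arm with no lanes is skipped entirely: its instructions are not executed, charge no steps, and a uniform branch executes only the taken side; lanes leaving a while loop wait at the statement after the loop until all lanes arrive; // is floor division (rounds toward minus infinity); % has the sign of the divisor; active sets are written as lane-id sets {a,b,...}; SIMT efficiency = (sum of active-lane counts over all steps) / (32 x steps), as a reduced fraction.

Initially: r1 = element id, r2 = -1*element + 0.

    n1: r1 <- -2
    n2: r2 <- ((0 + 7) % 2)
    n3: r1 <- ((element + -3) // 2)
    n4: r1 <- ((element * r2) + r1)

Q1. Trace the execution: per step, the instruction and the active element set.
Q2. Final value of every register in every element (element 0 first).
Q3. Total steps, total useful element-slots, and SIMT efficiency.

step 0: r1 <- -2                     {0,1,2,3,4,5,6,7,8,9,10,11,12,13,14,15,16,17,18,19,20,21,22,23,24,25,26,27,28,29,30,31}
step 1: r2 <- ((0 + 7) % 2)          {0,1,2,3,4,5,6,7,8,9,10,11,12,13,14,15,16,17,18,19,20,21,22,23,24,25,26,27,28,29,30,31}
step 2: r1 <- ((element + -3) // 2)  {0,1,2,3,4,5,6,7,8,9,10,11,12,13,14,15,16,17,18,19,20,21,22,23,24,25,26,27,28,29,30,31}
step 3: r1 <- ((element * r2) + r1)  {0,1,2,3,4,5,6,7,8,9,10,11,12,13,14,15,16,17,18,19,20,21,22,23,24,25,26,27,28,29,30,31}

Answer: 4 steps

r1: -2,0,1,3,4,6,7,9,10,12,13,15,16,18,19,21,22,24,25,27,28,30,31,33,34,36,37,39,40,42,43,45
r2: 1,1,1,1,1,1,1,1,1,1,1,1,1,1,1,1,1,1,1,1,1,1,1,1,1,1,1,1,1,1,1,1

steps = 4; useful = 128; efficiency = 128/128 = 1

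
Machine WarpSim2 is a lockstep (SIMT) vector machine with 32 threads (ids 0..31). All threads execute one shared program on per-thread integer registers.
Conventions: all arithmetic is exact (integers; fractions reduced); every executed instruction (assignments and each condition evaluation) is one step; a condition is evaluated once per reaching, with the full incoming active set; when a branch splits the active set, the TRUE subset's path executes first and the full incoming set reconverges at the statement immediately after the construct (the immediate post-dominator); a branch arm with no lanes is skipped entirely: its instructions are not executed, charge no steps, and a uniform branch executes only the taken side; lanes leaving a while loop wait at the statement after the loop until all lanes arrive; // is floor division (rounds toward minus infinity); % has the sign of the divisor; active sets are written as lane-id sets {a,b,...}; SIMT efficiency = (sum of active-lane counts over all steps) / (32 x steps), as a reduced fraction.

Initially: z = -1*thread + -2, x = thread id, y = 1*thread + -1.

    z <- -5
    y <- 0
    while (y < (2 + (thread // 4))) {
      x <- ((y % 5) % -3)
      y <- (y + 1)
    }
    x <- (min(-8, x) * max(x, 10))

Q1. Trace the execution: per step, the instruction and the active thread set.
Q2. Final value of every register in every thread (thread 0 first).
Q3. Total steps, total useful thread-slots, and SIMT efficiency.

step 0: z <- -5                      {0,1,2,3,4,5,6,7,8,9,10,11,12,13,14,15,16,17,18,19,20,21,22,23,24,25,26,27,28,29,30,31}
step 1: y <- 0                       {0,1,2,3,4,5,6,7,8,9,10,11,12,13,14,15,16,17,18,19,20,21,22,23,24,25,26,27,28,29,30,31}
step 2: eval (y < (2 + (thread // 4))) {0,1,2,3,4,5,6,7,8,9,10,11,12,13,14,15,16,17,18,19,20,21,22,23,24,25,26,27,28,29,30,31}
step 3: x <- ((y % 5) % -3)          {0,1,2,3,4,5,6,7,8,9,10,11,12,13,14,15,16,17,18,19,20,21,22,23,24,25,26,27,28,29,30,31}
step 4: y <- (y + 1)                 {0,1,2,3,4,5,6,7,8,9,10,11,12,13,14,15,16,17,18,19,20,21,22,23,24,25,26,27,28,29,30,31}
step 5: eval (y < (2 + (thread // 4))) {0,1,2,3,4,5,6,7,8,9,10,11,12,13,14,15,16,17,18,19,20,21,22,23,24,25,26,27,28,29,30,31}
step 6: x <- ((y % 5) % -3)          {0,1,2,3,4,5,6,7,8,9,10,11,12,13,14,15,16,17,18,19,20,21,22,23,24,25,26,27,28,29,30,31}
step 7: y <- (y + 1)                 {0,1,2,3,4,5,6,7,8,9,10,11,12,13,14,15,16,17,18,19,20,21,22,23,24,25,26,27,28,29,30,31}
step 8: eval (y < (2 + (thread // 4))) {0,1,2,3,4,5,6,7,8,9,10,11,12,13,14,15,16,17,18,19,20,21,22,23,24,25,26,27,28,29,30,31}
step 9: x <- ((y % 5) % -3)          {4,5,6,7,8,9,10,11,12,13,14,15,16,17,18,19,20,21,22,23,24,25,26,27,28,29,30,31}
step 10: y <- (y + 1)                 {4,5,6,7,8,9,10,11,12,13,14,15,16,17,18,19,20,21,22,23,24,25,26,27,28,29,30,31}
step 11: eval (y < (2 + (thread // 4))) {4,5,6,7,8,9,10,11,12,13,14,15,16,17,18,19,20,21,22,23,24,25,26,27,28,29,30,31}
step 12: x <- ((y % 5) % -3)          {8,9,10,11,12,13,14,15,16,17,18,19,20,21,22,23,24,25,26,27,28,29,30,31}
step 13: y <- (y + 1)                 {8,9,10,11,12,13,14,15,16,17,18,19,20,21,22,23,24,25,26,27,28,29,30,31}
step 14: eval (y < (2 + (thread // 4))) {8,9,10,11,12,13,14,15,16,17,18,19,20,21,22,23,24,25,26,27,28,29,30,31}
step 15: x <- ((y % 5) % -3)          {12,13,14,15,16,17,18,19,20,21,22,23,24,25,26,27,28,29,30,31}
step 16: y <- (y + 1)                 {12,13,14,15,16,17,18,19,20,21,22,23,24,25,26,27,28,29,30,31}
step 17: eval (y < (2 + (thread // 4))) {12,13,14,15,16,17,18,19,20,21,22,23,24,25,26,27,28,29,30,31}
step 18: x <- ((y % 5) % -3)          {16,17,18,19,20,21,22,23,24,25,26,27,28,29,30,31}
step 19: y <- (y + 1)                 {16,17,18,19,20,21,22,23,24,25,26,27,28,29,30,31}
step 20: eval (y < (2 + (thread // 4))) {16,17,18,19,20,21,22,23,24,25,26,27,28,29,30,31}
step 21: x <- ((y % 5) % -3)          {20,21,22,23,24,25,26,27,28,29,30,31}
step 22: y <- (y + 1)                 {20,21,22,23,24,25,26,27,28,29,30,31}
step 23: eval (y < (2 + (thread // 4))) {20,21,22,23,24,25,26,27,28,29,30,31}
step 24: x <- ((y % 5) % -3)          {24,25,26,27,28,29,30,31}
step 25: y <- (y + 1)                 {24,25,26,27,28,29,30,31}
step 26: eval (y < (2 + (thread // 4))) {24,25,26,27,28,29,30,31}
step 27: x <- ((y % 5) % -3)          {28,29,30,31}
step 28: y <- (y + 1)                 {28,29,30,31}
step 29: eval (y < (2 + (thread // 4))) {28,29,30,31}
step 30: x <- (min(-8, x) * max(x, 10)) {0,1,2,3,4,5,6,7,8,9,10,11,12,13,14,15,16,17,18,19,20,21,22,23,24,25,26,27,28,29,30,31}

Answer: 31 steps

z: -5,-5,-5,-5,-5,-5,-5,-5,-5,-5,-5,-5,-5,-5,-5,-5,-5,-5,-5,-5,-5,-5,-5,-5,-5,-5,-5,-5,-5,-5,-5,-5
x: -80,-80,-80,-80,-80,-80,-80,-80,-80,-80,-80,-80,-80,-80,-80,-80,-80,-80,-80,-80,-80,-80,-80,-80,-80,-80,-80,-80,-80,-80,-80,-80
y: 2,2,2,2,3,3,3,3,4,4,4,4,5,5,5,5,6,6,6,6,7,7,7,7,8,8,8,8,9,9,9,9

steps = 31; useful = 656; efficiency = 656/992 = 41/62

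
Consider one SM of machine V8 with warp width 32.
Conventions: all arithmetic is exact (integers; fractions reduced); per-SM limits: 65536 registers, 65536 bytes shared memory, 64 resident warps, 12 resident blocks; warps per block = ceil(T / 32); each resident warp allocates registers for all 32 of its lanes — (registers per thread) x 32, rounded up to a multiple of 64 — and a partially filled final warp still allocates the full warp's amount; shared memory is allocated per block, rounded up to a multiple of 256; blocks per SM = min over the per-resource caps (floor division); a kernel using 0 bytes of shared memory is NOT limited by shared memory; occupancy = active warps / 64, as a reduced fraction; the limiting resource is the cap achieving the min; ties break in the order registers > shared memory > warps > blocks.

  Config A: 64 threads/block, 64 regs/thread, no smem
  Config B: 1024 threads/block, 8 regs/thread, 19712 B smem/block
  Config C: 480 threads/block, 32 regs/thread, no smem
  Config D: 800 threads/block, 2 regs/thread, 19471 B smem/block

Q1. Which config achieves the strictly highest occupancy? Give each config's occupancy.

occupancies: A 3/8, B 1, C 15/16, D 25/32

Answer: B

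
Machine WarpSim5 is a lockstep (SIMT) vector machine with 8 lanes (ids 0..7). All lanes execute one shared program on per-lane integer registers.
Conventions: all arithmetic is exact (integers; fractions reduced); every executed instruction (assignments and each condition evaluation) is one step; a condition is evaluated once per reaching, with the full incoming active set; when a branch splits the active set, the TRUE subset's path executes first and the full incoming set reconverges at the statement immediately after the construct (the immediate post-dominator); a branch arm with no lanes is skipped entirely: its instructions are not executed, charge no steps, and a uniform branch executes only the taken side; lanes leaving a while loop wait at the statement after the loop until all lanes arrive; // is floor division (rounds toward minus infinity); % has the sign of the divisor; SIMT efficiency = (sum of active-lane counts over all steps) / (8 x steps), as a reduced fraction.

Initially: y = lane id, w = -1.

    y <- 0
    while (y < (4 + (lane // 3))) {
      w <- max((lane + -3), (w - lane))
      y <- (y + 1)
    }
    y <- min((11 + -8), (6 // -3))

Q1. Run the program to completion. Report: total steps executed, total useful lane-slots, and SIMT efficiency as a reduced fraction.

Answer: 21 steps, 141 useful, 47/56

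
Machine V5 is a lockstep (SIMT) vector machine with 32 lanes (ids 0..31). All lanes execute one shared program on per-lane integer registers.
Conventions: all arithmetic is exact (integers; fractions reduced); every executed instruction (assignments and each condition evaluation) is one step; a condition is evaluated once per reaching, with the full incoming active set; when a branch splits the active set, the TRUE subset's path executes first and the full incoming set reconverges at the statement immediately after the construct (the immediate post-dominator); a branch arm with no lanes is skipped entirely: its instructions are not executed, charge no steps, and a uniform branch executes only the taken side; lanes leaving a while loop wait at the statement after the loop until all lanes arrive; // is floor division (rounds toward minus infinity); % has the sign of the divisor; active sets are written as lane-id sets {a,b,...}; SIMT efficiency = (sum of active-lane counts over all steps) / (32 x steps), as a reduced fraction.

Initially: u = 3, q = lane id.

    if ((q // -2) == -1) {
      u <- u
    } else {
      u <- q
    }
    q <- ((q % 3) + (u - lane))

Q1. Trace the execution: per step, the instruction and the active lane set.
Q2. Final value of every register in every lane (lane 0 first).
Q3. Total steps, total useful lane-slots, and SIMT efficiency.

step 0: eval ((q // -2) == -1)       {0,1,2,3,4,5,6,7,8,9,10,11,12,13,14,15,16,17,18,19,20,21,22,23,24,25,26,27,28,29,30,31}
step 1: u <- u                       {1,2}
step 2: u <- q                       {0,3,4,5,6,7,8,9,10,11,12,13,14,15,16,17,18,19,20,21,22,23,24,25,26,27,28,29,30,31}
step 3: q <- ((q % 3) + (u - lane))  {0,1,2,3,4,5,6,7,8,9,10,11,12,13,14,15,16,17,18,19,20,21,22,23,24,25,26,27,28,29,30,31}

Answer: 4 steps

u: 0,3,3,3,4,5,6,7,8,9,10,11,12,13,14,15,16,17,18,19,20,21,22,23,24,25,26,27,28,29,30,31
q: 0,3,3,0,1,2,0,1,2,0,1,2,0,1,2,0,1,2,0,1,2,0,1,2,0,1,2,0,1,2,0,1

steps = 4; useful = 96; efficiency = 96/128 = 3/4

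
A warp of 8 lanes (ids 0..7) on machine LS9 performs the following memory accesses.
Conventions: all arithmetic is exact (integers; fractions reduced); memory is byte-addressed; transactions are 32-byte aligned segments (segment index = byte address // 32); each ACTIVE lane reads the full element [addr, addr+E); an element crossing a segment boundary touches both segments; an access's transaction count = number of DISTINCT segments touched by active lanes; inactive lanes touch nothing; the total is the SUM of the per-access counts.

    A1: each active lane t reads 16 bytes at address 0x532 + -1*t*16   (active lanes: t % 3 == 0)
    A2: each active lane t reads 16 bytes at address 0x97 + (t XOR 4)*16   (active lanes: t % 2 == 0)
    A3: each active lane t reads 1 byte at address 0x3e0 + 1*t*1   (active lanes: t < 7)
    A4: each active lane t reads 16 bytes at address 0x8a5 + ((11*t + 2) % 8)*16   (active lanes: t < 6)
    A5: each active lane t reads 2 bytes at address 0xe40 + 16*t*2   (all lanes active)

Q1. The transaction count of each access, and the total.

A1: 5 transactions
A2: 5 transactions
A3: 1 transaction
A4: 4 transactions
A5: 8 transactions

Answer: 5,5,1,4,8; total 23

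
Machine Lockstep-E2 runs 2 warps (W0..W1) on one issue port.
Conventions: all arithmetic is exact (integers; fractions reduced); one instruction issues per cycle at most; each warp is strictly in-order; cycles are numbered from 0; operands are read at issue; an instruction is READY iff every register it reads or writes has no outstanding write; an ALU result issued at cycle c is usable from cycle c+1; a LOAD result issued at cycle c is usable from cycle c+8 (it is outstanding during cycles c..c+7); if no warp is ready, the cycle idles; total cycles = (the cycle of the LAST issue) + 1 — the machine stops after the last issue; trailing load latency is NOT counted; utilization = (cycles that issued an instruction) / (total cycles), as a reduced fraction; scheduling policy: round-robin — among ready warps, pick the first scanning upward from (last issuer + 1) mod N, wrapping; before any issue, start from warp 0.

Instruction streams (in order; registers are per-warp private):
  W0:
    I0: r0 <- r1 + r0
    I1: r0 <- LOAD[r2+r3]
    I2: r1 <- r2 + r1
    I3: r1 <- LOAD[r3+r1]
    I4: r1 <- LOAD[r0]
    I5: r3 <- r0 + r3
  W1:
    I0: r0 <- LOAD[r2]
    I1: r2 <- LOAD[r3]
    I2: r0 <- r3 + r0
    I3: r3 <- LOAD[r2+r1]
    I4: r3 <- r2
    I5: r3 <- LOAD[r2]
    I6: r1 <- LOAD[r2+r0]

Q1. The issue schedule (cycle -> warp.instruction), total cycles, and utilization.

cycle 0: W0.I0
cycle 1: W1.I0
cycle 2: W0.I1
cycle 3: W1.I1
cycle 4: W0.I2
cycle 5: W0.I3
cycle 6: idle
cycle 7: idle
cycle 8: idle
cycle 9: W1.I2
cycle 10: idle
cycle 11: W1.I3
cycle 12: idle
cycle 13: W0.I4
cycle 14: W0.I5
cycle 15: idle
cycle 16: idle
cycle 17: idle
cycle 18: idle
cycle 19: W1.I4
cycle 20: W1.I5
cycle 21: W1.I6

Answer: 22 cycles, utilization 13/22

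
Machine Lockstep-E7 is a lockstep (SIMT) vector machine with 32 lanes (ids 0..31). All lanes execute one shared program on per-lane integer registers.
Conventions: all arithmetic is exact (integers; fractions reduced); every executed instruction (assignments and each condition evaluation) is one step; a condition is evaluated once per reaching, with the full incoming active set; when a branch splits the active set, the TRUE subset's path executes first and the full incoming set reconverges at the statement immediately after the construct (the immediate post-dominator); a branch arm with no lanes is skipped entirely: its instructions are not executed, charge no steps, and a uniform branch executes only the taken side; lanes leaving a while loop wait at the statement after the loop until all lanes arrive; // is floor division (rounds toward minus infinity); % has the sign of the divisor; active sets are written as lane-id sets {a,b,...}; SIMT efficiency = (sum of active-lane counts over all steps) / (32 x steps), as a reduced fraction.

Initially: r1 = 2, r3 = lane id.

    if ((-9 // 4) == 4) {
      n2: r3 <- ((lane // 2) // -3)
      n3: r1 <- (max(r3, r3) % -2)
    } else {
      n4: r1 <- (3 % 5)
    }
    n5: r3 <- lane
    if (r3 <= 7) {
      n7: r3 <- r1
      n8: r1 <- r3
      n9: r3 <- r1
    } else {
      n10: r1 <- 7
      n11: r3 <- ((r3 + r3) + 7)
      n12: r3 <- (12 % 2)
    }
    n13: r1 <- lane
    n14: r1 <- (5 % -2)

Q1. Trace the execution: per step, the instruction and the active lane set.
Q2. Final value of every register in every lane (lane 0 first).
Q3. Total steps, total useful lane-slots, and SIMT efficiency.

step 0: eval ((-9 // 4) == 4)        {0,1,2,3,4,5,6,7,8,9,10,11,12,13,14,15,16,17,18,19,20,21,22,23,24,25,26,27,28,29,30,31}
step 1: r1 <- (3 % 5)                {0,1,2,3,4,5,6,7,8,9,10,11,12,13,14,15,16,17,18,19,20,21,22,23,24,25,26,27,28,29,30,31}
step 2: r3 <- lane                   {0,1,2,3,4,5,6,7,8,9,10,11,12,13,14,15,16,17,18,19,20,21,22,23,24,25,26,27,28,29,30,31}
step 3: eval (r3 <= 7)               {0,1,2,3,4,5,6,7,8,9,10,11,12,13,14,15,16,17,18,19,20,21,22,23,24,25,26,27,28,29,30,31}
step 4: r3 <- r1                     {0,1,2,3,4,5,6,7}
step 5: r1 <- r3                     {0,1,2,3,4,5,6,7}
step 6: r3 <- r1                     {0,1,2,3,4,5,6,7}
step 7: r1 <- 7                      {8,9,10,11,12,13,14,15,16,17,18,19,20,21,22,23,24,25,26,27,28,29,30,31}
step 8: r3 <- ((r3 + r3) + 7)        {8,9,10,11,12,13,14,15,16,17,18,19,20,21,22,23,24,25,26,27,28,29,30,31}
step 9: r3 <- (12 % 2)               {8,9,10,11,12,13,14,15,16,17,18,19,20,21,22,23,24,25,26,27,28,29,30,31}
step 10: r1 <- lane                   {0,1,2,3,4,5,6,7,8,9,10,11,12,13,14,15,16,17,18,19,20,21,22,23,24,25,26,27,28,29,30,31}
step 11: r1 <- (5 % -2)               {0,1,2,3,4,5,6,7,8,9,10,11,12,13,14,15,16,17,18,19,20,21,22,23,24,25,26,27,28,29,30,31}

Answer: 12 steps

r1: -1,-1,-1,-1,-1,-1,-1,-1,-1,-1,-1,-1,-1,-1,-1,-1,-1,-1,-1,-1,-1,-1,-1,-1,-1,-1,-1,-1,-1,-1,-1,-1
r3: 3,3,3,3,3,3,3,3,0,0,0,0,0,0,0,0,0,0,0,0,0,0,0,0,0,0,0,0,0,0,0,0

steps = 12; useful = 288; efficiency = 288/384 = 3/4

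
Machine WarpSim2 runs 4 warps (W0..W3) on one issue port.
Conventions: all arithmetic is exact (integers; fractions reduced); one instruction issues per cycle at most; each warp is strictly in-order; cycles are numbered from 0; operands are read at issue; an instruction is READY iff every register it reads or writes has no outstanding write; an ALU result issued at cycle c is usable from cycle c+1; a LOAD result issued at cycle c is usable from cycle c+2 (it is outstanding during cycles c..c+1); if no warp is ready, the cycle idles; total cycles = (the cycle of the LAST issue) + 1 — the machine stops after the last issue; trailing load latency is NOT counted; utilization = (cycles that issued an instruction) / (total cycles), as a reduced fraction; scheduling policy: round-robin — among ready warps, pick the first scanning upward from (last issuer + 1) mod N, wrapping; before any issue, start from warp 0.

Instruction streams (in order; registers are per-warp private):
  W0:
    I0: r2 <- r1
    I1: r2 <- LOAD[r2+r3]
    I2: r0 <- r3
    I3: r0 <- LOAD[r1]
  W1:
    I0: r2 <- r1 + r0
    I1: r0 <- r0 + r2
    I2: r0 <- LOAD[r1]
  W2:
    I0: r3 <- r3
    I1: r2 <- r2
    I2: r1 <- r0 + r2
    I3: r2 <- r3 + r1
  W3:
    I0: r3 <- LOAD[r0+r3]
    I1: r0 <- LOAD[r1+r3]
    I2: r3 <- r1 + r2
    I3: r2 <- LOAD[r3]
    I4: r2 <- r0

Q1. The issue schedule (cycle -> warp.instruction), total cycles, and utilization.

cycle 0: W0.I0
cycle 1: W1.I0
cycle 2: W2.I0
cycle 3: W3.I0
cycle 4: W0.I1
cycle 5: W1.I1
cycle 6: W2.I1
cycle 7: W3.I1
cycle 8: W0.I2
cycle 9: W1.I2
cycle 10: W2.I2
cycle 11: W3.I2
cycle 12: W0.I3
cycle 13: W2.I3
cycle 14: W3.I3
cycle 15: idle
cycle 16: W3.I4

Answer: 17 cycles, utilization 16/17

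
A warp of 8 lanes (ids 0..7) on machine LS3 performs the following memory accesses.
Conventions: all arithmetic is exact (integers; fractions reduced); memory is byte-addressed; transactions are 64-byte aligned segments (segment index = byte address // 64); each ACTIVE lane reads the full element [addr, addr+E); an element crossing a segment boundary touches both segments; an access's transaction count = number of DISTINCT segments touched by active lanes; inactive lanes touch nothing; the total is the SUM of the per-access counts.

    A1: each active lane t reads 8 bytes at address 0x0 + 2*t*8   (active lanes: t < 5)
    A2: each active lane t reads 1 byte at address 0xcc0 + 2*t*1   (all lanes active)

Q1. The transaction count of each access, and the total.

A1: 2 transactions
A2: 1 transaction

Answer: 2,1; total 3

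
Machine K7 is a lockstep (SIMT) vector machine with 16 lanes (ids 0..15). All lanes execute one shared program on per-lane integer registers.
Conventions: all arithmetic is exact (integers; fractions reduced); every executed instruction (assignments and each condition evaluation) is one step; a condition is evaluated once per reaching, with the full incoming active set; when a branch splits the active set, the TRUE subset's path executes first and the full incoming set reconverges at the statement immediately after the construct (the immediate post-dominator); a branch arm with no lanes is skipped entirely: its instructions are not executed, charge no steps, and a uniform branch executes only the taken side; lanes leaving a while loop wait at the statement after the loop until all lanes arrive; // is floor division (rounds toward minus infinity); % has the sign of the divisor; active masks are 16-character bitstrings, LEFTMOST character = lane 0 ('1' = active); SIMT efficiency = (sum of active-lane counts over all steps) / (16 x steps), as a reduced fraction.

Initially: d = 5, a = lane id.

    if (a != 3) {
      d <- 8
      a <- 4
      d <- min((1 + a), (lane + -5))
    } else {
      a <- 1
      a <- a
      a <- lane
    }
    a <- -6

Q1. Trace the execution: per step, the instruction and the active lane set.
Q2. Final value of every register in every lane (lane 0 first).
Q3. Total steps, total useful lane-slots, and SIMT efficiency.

step 0: eval (a != 3)                1111111111111111
step 1: d <- 8                       1110111111111111
step 2: a <- 4                       1110111111111111
step 3: d <- min((1 + a), (lane + -5)) 1110111111111111
step 4: a <- 1                       0001000000000000
step 5: a <- a                       0001000000000000
step 6: a <- lane                    0001000000000000
step 7: a <- -6                      1111111111111111

Answer: 8 steps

d: -5,-4,-3,5,-1,0,1,2,3,4,5,5,5,5,5,5
a: -6,-6,-6,-6,-6,-6,-6,-6,-6,-6,-6,-6,-6,-6,-6,-6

steps = 8; useful = 80; efficiency = 80/128 = 5/8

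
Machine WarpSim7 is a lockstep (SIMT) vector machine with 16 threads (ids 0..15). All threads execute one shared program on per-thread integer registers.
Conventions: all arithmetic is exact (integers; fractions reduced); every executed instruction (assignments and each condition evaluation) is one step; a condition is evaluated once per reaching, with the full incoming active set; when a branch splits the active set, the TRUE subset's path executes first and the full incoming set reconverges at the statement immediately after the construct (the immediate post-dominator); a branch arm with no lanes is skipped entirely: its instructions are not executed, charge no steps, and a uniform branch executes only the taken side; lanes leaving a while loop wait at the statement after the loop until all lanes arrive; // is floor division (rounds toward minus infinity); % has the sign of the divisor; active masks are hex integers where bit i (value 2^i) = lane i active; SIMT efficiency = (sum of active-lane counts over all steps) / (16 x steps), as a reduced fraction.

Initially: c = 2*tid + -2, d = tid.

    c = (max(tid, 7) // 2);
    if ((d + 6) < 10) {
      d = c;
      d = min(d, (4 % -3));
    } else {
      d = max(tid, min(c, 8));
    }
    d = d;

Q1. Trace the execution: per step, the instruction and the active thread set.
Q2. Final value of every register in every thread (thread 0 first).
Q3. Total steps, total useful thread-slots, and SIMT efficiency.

step 0: c <- (max(tid, 7) // 2)      0xffff
step 1: eval ((d + 6) < 10)          0xffff
step 2: d <- c                       0x000f
step 3: d <- min(d, (4 % -3))        0x000f
step 4: d <- max(tid, min(c, 8))     0xfff0
step 5: d <- d                       0xffff

Answer: 6 steps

c: 3,3,3,3,3,3,3,3,4,4,5,5,6,6,7,7
d: -2,-2,-2,-2,4,5,6,7,8,9,10,11,12,13,14,15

steps = 6; useful = 68; efficiency = 68/96 = 17/24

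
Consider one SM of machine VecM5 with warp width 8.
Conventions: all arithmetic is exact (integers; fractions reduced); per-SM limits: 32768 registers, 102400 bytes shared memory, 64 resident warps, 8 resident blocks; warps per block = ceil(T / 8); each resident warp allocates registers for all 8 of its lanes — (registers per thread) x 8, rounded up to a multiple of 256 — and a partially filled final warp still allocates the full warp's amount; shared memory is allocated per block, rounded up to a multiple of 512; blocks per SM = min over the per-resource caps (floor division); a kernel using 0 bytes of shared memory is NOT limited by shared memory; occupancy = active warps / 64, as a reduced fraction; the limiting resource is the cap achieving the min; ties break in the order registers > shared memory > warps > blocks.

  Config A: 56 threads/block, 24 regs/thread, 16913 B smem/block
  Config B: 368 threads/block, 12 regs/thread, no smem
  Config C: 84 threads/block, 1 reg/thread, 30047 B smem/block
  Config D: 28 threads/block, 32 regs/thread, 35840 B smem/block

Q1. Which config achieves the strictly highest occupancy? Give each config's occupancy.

occupancies: A 35/64, B 23/32, C 33/64, D 1/8

Answer: B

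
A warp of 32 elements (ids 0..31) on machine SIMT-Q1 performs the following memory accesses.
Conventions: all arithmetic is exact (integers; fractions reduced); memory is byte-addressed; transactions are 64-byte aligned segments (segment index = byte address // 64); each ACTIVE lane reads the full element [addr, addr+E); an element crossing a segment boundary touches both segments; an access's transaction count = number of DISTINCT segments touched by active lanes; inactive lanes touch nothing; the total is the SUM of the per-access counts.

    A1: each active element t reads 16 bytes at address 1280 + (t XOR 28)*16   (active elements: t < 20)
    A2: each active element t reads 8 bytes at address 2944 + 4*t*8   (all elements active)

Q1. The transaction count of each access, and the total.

A1: 5 transactions
A2: 16 transactions

Answer: 5,16; total 21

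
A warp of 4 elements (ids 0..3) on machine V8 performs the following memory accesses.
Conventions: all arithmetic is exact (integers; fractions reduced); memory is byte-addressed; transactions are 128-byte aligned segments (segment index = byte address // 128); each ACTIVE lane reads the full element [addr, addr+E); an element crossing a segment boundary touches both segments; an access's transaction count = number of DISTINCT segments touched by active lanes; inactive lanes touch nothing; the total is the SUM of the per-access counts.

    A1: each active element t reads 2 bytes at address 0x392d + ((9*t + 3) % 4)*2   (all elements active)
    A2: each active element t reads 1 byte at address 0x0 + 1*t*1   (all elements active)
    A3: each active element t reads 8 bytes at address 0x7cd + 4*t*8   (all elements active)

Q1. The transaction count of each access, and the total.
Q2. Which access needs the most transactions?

A1: 1 transaction
A2: 1 transaction
A3: 2 transactions

Answer: 1,1,2; total 4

Answer: A3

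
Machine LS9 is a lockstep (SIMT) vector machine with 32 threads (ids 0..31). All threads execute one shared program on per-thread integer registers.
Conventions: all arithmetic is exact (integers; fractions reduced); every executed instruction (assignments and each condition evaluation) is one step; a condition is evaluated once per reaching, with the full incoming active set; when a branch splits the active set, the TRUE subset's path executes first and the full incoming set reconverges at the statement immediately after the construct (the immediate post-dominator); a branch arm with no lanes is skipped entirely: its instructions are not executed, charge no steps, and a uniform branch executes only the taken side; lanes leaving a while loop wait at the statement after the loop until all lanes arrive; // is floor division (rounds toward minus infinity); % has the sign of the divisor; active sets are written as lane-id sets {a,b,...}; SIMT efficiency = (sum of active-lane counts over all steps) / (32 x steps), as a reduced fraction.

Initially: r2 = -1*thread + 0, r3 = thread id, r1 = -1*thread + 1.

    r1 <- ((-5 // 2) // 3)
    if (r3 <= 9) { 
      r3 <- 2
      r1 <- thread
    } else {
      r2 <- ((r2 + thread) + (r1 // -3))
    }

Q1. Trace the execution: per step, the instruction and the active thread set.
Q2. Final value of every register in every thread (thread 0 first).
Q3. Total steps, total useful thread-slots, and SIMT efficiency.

step 0: r1 <- ((-5 // 2) // 3)       {0,1,2,3,4,5,6,7,8,9,10,11,12,13,14,15,16,17,18,19,20,21,22,23,24,25,26,27,28,29,30,31}
step 1: eval (r3 <= 9)               {0,1,2,3,4,5,6,7,8,9,10,11,12,13,14,15,16,17,18,19,20,21,22,23,24,25,26,27,28,29,30,31}
step 2: r3 <- 2                      {0,1,2,3,4,5,6,7,8,9}
step 3: r1 <- thread                 {0,1,2,3,4,5,6,7,8,9}
step 4: r2 <- ((r2 + thread) + (r1 // -3)) {10,11,12,13,14,15,16,17,18,19,20,21,22,23,24,25,26,27,28,29,30,31}

Answer: 5 steps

r2: 0,-1,-2,-3,-4,-5,-6,-7,-8,-9,0,0,0,0,0,0,0,0,0,0,0,0,0,0,0,0,0,0,0,0,0,0
r3: 2,2,2,2,2,2,2,2,2,2,10,11,12,13,14,15,16,17,18,19,20,21,22,23,24,25,26,27,28,29,30,31
r1: 0,1,2,3,4,5,6,7,8,9,-1,-1,-1,-1,-1,-1,-1,-1,-1,-1,-1,-1,-1,-1,-1,-1,-1,-1,-1,-1,-1,-1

steps = 5; useful = 106; efficiency = 106/160 = 53/80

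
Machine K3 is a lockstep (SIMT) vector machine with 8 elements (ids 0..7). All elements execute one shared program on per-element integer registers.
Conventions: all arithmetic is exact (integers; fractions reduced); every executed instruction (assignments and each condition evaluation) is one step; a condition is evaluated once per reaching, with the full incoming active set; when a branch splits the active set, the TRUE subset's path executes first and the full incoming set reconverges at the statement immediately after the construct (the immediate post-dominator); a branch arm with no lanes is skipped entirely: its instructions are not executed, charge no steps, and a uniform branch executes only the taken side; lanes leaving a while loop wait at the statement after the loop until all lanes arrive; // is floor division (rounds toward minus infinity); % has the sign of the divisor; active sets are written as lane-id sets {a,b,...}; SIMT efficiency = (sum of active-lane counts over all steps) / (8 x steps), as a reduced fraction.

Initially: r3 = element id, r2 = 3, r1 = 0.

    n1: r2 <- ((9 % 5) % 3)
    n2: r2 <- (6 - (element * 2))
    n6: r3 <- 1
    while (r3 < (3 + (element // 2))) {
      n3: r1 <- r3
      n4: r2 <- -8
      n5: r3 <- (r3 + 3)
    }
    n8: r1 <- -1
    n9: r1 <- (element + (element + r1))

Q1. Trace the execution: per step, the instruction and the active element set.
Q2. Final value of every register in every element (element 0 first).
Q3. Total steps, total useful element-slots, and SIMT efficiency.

step 0: r2 <- ((9 % 5) % 3)          {0,1,2,3,4,5,6,7}
step 1: r2 <- (6 - (element * 2))    {0,1,2,3,4,5,6,7}
step 2: r3 <- 1                      {0,1,2,3,4,5,6,7}
step 3: eval (r3 < (3 + (element // 2))) {0,1,2,3,4,5,6,7}
step 4: r1 <- r3                     {0,1,2,3,4,5,6,7}
step 5: r2 <- -8                     {0,1,2,3,4,5,6,7}
step 6: r3 <- (r3 + 3)               {0,1,2,3,4,5,6,7}
step 7: eval (r3 < (3 + (element // 2))) {0,1,2,3,4,5,6,7}
step 8: r1 <- r3                     {4,5,6,7}
step 9: r2 <- -8                     {4,5,6,7}
step 10: r3 <- (r3 + 3)               {4,5,6,7}
step 11: eval (r3 < (3 + (element // 2))) {4,5,6,7}
step 12: r1 <- -1                     {0,1,2,3,4,5,6,7}
step 13: r1 <- (element + (element + r1)) {0,1,2,3,4,5,6,7}

Answer: 14 steps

r3: 4,4,4,4,7,7,7,7
r2: -8,-8,-8,-8,-8,-8,-8,-8
r1: -1,1,3,5,7,9,11,13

steps = 14; useful = 96; efficiency = 96/112 = 6/7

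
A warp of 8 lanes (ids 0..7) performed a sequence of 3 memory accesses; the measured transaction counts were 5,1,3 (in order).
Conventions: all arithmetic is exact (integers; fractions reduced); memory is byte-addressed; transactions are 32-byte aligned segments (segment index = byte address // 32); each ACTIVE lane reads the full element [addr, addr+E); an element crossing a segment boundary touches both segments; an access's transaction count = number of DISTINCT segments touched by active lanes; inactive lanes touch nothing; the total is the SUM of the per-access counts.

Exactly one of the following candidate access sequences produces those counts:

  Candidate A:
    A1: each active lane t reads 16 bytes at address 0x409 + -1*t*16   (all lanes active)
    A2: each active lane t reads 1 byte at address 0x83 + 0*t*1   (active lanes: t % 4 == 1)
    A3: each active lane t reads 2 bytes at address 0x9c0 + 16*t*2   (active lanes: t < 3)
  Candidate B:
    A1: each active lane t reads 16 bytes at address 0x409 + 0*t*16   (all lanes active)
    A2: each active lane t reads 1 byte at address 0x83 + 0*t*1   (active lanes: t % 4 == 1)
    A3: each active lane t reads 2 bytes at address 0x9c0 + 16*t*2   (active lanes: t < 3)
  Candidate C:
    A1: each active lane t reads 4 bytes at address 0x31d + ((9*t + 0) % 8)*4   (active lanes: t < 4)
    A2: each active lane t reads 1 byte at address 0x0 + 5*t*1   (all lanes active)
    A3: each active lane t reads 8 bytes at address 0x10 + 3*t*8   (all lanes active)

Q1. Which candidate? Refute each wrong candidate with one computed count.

B: A1 gives 1 transaction, not 5
C: A1 gives 2 transactions, not 5
A: all counts match (5,1,3)

Answer: A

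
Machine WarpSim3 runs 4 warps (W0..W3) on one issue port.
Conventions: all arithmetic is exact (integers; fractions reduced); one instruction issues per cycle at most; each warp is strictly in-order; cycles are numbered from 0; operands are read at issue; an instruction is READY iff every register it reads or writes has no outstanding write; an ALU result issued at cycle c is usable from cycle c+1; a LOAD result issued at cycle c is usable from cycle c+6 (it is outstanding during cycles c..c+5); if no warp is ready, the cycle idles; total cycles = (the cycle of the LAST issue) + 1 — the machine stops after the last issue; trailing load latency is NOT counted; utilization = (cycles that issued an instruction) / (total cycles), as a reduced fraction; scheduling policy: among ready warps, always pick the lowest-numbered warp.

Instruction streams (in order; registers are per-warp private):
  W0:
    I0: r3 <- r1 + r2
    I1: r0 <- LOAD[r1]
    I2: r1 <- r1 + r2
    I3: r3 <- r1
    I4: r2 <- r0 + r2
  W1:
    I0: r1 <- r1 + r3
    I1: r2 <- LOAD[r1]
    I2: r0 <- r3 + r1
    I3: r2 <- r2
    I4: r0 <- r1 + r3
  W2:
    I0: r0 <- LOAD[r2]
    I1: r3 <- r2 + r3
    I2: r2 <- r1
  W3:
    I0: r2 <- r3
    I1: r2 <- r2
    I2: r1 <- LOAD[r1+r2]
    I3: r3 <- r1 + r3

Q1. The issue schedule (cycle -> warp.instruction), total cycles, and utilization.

cycle 0: W0.I0
cycle 1: W0.I1
cycle 2: W0.I2
cycle 3: W0.I3
cycle 4: W1.I0
cycle 5: W1.I1
cycle 6: W1.I2
cycle 7: W0.I4
cycle 8: W2.I0
cycle 9: W2.I1
cycle 10: W2.I2
cycle 11: W1.I3
cycle 12: W1.I4
cycle 13: W3.I0
cycle 14: W3.I1
cycle 15: W3.I2
cycle 16: idle
cycle 17: idle
cycle 18: idle
cycle 19: idle
cycle 20: idle
cycle 21: W3.I3

Answer: 22 cycles, utilization 17/22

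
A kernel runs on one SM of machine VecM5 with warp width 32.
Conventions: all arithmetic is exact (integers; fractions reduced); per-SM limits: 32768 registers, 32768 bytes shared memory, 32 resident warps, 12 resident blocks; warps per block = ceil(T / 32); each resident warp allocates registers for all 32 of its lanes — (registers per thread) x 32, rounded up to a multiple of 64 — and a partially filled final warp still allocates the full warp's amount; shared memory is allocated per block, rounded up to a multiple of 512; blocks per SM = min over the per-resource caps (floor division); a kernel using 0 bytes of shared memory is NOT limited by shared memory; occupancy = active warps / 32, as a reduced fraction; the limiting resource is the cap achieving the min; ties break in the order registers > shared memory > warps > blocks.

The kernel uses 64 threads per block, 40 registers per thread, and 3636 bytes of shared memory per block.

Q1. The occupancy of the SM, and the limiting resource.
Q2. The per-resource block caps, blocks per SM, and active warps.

Answer: occupancy 1/2, limited by shared memory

registers: 12 blocks
shared memory: 8 blocks
warps: 16 blocks
blocks: 12 blocks

Answer: 8 blocks, 16 active warps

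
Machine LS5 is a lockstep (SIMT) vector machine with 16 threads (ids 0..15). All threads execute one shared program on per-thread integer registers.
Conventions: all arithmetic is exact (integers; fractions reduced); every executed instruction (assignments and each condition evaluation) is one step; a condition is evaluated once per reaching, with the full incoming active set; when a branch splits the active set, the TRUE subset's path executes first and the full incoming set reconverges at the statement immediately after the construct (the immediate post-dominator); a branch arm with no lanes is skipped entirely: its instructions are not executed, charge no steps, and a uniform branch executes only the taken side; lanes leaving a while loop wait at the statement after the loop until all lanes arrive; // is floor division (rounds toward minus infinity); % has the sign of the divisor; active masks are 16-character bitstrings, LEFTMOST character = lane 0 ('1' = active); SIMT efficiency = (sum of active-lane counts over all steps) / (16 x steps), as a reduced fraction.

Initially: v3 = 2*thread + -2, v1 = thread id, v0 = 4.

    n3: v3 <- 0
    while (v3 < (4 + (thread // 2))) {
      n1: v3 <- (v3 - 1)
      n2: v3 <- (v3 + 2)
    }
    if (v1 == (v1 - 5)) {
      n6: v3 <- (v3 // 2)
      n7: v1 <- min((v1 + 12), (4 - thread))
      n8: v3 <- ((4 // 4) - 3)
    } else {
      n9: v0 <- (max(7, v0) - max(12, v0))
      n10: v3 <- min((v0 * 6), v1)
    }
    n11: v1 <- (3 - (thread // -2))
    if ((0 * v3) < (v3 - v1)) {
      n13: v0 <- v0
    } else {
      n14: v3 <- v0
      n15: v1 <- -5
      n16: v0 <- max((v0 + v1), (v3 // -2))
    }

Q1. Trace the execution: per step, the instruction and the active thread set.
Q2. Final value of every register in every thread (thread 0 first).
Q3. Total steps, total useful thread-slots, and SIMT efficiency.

step 0: v3 <- 0                      1111111111111111
step 1: eval (v3 < (4 + (thread // 2))) 1111111111111111
step 2: v3 <- (v3 - 1)               1111111111111111
step 3: v3 <- (v3 + 2)               1111111111111111
step 4: eval (v3 < (4 + (thread // 2))) 1111111111111111
step 5: v3 <- (v3 - 1)               1111111111111111
step 6: v3 <- (v3 + 2)               1111111111111111
step 7: eval (v3 < (4 + (thread // 2))) 1111111111111111
step 8: v3 <- (v3 - 1)               1111111111111111
step 9: v3 <- (v3 + 2)               1111111111111111
step 10: eval (v3 < (4 + (thread // 2))) 1111111111111111
step 11: v3 <- (v3 - 1)               1111111111111111
step 12: v3 <- (v3 + 2)               1111111111111111
step 13: eval (v3 < (4 + (thread // 2))) 1111111111111111
step 14: v3 <- (v3 - 1)               0011111111111111
step 15: v3 <- (v3 + 2)               0011111111111111
step 16: eval (v3 < (4 + (thread // 2))) 0011111111111111
step 17: v3 <- (v3 - 1)               0000111111111111
step 18: v3 <- (v3 + 2)               0000111111111111
step 19: eval (v3 < (4 + (thread // 2))) 0000111111111111
step 20: v3 <- (v3 - 1)               0000001111111111
step 21: v3 <- (v3 + 2)               0000001111111111
step 22: eval (v3 < (4 + (thread // 2))) 0000001111111111
step 23: v3 <- (v3 - 1)               0000000011111111
step 24: v3 <- (v3 + 2)               0000000011111111
step 25: eval (v3 < (4 + (thread // 2))) 0000000011111111
step 26: v3 <- (v3 - 1)               0000000000111111
step 27: v3 <- (v3 + 2)               0000000000111111
step 28: eval (v3 < (4 + (thread // 2))) 0000000000111111
step 29: v3 <- (v3 - 1)               0000000000001111
step 30: v3 <- (v3 + 2)               0000000000001111
step 31: eval (v3 < (4 + (thread // 2))) 0000000000001111
step 32: v3 <- (v3 - 1)               0000000000000011
step 33: v3 <- (v3 + 2)               0000000000000011
step 34: eval (v3 < (4 + (thread // 2))) 0000000000000011
step 35: eval (v1 == (v1 - 5))        1111111111111111
step 36: v0 <- (max(7, v0) - max(12, v0)) 1111111111111111
step 37: v3 <- min((v0 * 6), v1)      1111111111111111
step 38: v1 <- (3 - (thread // -2))   1111111111111111
step 39: eval ((0 * v3) < (v3 - v1))  1111111111111111
step 40: v3 <- v0                     1111111111111111
step 41: v1 <- -5                     1111111111111111
step 42: v0 <- max((v0 + v1), (v3 // -2)) 1111111111111111

Answer: 43 steps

v3: -5,-5,-5,-5,-5,-5,-5,-5,-5,-5,-5,-5,-5,-5,-5,-5
v1: -5,-5,-5,-5,-5,-5,-5,-5,-5,-5,-5,-5,-5,-5,-5,-5
v0: 2,2,2,2,2,2,2,2,2,2,2,2,2,2,2,2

steps = 43; useful = 520; efficiency = 520/688 = 65/86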